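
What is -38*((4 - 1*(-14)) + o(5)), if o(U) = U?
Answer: -874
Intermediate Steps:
-38*((4 - 1*(-14)) + o(5)) = -38*((4 - 1*(-14)) + 5) = -38*((4 + 14) + 5) = -38*(18 + 5) = -38*23 = -874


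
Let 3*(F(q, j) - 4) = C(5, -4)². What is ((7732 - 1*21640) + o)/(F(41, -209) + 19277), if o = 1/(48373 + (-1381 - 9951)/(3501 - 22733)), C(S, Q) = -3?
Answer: -808681413307/1121269226157 ≈ -0.72122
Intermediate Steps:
o = 4808/232580217 (o = 1/(48373 - 11332/(-19232)) = 1/(48373 - 11332*(-1/19232)) = 1/(48373 + 2833/4808) = 1/(232580217/4808) = 4808/232580217 ≈ 2.0672e-5)
F(q, j) = 7 (F(q, j) = 4 + (⅓)*(-3)² = 4 + (⅓)*9 = 4 + 3 = 7)
((7732 - 1*21640) + o)/(F(41, -209) + 19277) = ((7732 - 1*21640) + 4808/232580217)/(7 + 19277) = ((7732 - 21640) + 4808/232580217)/19284 = (-13908 + 4808/232580217)*(1/19284) = -3234725653228/232580217*1/19284 = -808681413307/1121269226157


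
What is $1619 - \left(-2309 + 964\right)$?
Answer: $2964$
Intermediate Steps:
$1619 - \left(-2309 + 964\right) = 1619 - -1345 = 1619 + 1345 = 2964$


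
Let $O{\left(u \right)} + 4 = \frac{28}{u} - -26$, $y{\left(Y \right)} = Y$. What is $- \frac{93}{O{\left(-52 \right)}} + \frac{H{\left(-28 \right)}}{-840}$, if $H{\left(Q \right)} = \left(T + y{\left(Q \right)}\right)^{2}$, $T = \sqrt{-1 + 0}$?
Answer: $- \frac{4423}{840} + \frac{i}{15} \approx -5.2655 + 0.066667 i$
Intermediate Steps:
$T = i$ ($T = \sqrt{-1} = i \approx 1.0 i$)
$O{\left(u \right)} = 22 + \frac{28}{u}$ ($O{\left(u \right)} = -4 + \left(\frac{28}{u} - -26\right) = -4 + \left(\frac{28}{u} + 26\right) = -4 + \left(26 + \frac{28}{u}\right) = 22 + \frac{28}{u}$)
$H{\left(Q \right)} = \left(i + Q\right)^{2}$
$- \frac{93}{O{\left(-52 \right)}} + \frac{H{\left(-28 \right)}}{-840} = - \frac{93}{22 + \frac{28}{-52}} + \frac{\left(i - 28\right)^{2}}{-840} = - \frac{93}{22 + 28 \left(- \frac{1}{52}\right)} + \left(-28 + i\right)^{2} \left(- \frac{1}{840}\right) = - \frac{93}{22 - \frac{7}{13}} - \frac{\left(-28 + i\right)^{2}}{840} = - \frac{93}{\frac{279}{13}} - \frac{\left(-28 + i\right)^{2}}{840} = \left(-93\right) \frac{13}{279} - \frac{\left(-28 + i\right)^{2}}{840} = - \frac{13}{3} - \frac{\left(-28 + i\right)^{2}}{840}$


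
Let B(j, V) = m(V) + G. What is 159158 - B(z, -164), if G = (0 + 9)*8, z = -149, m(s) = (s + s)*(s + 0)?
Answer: 105294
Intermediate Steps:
m(s) = 2*s² (m(s) = (2*s)*s = 2*s²)
G = 72 (G = 9*8 = 72)
B(j, V) = 72 + 2*V² (B(j, V) = 2*V² + 72 = 72 + 2*V²)
159158 - B(z, -164) = 159158 - (72 + 2*(-164)²) = 159158 - (72 + 2*26896) = 159158 - (72 + 53792) = 159158 - 1*53864 = 159158 - 53864 = 105294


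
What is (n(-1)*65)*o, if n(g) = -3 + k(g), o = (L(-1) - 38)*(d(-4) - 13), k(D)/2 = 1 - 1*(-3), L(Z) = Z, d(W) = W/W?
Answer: 152100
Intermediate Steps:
d(W) = 1
k(D) = 8 (k(D) = 2*(1 - 1*(-3)) = 2*(1 + 3) = 2*4 = 8)
o = 468 (o = (-1 - 38)*(1 - 13) = -39*(-12) = 468)
n(g) = 5 (n(g) = -3 + 8 = 5)
(n(-1)*65)*o = (5*65)*468 = 325*468 = 152100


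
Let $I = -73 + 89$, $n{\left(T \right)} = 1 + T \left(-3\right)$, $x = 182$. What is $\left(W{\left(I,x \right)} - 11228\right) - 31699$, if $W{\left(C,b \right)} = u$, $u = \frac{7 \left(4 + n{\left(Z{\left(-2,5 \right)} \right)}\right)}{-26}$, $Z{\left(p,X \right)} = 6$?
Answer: $- \frac{85847}{2} \approx -42924.0$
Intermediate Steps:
$n{\left(T \right)} = 1 - 3 T$
$I = 16$
$u = \frac{7}{2}$ ($u = \frac{7 \left(4 + \left(1 - 18\right)\right)}{-26} = 7 \left(4 + \left(1 - 18\right)\right) \left(- \frac{1}{26}\right) = 7 \left(4 - 17\right) \left(- \frac{1}{26}\right) = 7 \left(-13\right) \left(- \frac{1}{26}\right) = \left(-91\right) \left(- \frac{1}{26}\right) = \frac{7}{2} \approx 3.5$)
$W{\left(C,b \right)} = \frac{7}{2}$
$\left(W{\left(I,x \right)} - 11228\right) - 31699 = \left(\frac{7}{2} - 11228\right) - 31699 = - \frac{22449}{2} - 31699 = - \frac{85847}{2}$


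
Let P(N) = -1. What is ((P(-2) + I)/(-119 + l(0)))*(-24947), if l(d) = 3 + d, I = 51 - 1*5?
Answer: 1122615/116 ≈ 9677.7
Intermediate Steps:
I = 46 (I = 51 - 5 = 46)
((P(-2) + I)/(-119 + l(0)))*(-24947) = ((-1 + 46)/(-119 + (3 + 0)))*(-24947) = (45/(-119 + 3))*(-24947) = (45/(-116))*(-24947) = (45*(-1/116))*(-24947) = -45/116*(-24947) = 1122615/116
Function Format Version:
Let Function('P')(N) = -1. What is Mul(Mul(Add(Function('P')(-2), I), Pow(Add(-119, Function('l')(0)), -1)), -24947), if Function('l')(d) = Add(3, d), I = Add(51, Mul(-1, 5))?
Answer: Rational(1122615, 116) ≈ 9677.7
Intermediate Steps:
I = 46 (I = Add(51, -5) = 46)
Mul(Mul(Add(Function('P')(-2), I), Pow(Add(-119, Function('l')(0)), -1)), -24947) = Mul(Mul(Add(-1, 46), Pow(Add(-119, Add(3, 0)), -1)), -24947) = Mul(Mul(45, Pow(Add(-119, 3), -1)), -24947) = Mul(Mul(45, Pow(-116, -1)), -24947) = Mul(Mul(45, Rational(-1, 116)), -24947) = Mul(Rational(-45, 116), -24947) = Rational(1122615, 116)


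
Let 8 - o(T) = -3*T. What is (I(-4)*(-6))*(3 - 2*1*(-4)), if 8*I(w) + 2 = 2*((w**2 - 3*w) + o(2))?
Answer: -1353/2 ≈ -676.50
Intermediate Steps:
o(T) = 8 + 3*T (o(T) = 8 - (-3)*T = 8 + 3*T)
I(w) = 13/4 - 3*w/4 + w**2/4 (I(w) = -1/4 + (2*((w**2 - 3*w) + (8 + 3*2)))/8 = -1/4 + (2*((w**2 - 3*w) + (8 + 6)))/8 = -1/4 + (2*((w**2 - 3*w) + 14))/8 = -1/4 + (2*(14 + w**2 - 3*w))/8 = -1/4 + (28 - 6*w + 2*w**2)/8 = -1/4 + (7/2 - 3*w/4 + w**2/4) = 13/4 - 3*w/4 + w**2/4)
(I(-4)*(-6))*(3 - 2*1*(-4)) = ((13/4 - 3/4*(-4) + (1/4)*(-4)**2)*(-6))*(3 - 2*1*(-4)) = ((13/4 + 3 + (1/4)*16)*(-6))*(3 - 2*(-4)) = ((13/4 + 3 + 4)*(-6))*(3 - 1*(-8)) = ((41/4)*(-6))*(3 + 8) = -123/2*11 = -1353/2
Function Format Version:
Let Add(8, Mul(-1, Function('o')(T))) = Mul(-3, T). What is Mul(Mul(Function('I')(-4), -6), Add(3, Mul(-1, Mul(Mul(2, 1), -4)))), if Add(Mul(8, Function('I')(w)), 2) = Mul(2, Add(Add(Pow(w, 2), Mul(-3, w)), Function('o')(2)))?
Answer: Rational(-1353, 2) ≈ -676.50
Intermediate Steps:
Function('o')(T) = Add(8, Mul(3, T)) (Function('o')(T) = Add(8, Mul(-1, Mul(-3, T))) = Add(8, Mul(3, T)))
Function('I')(w) = Add(Rational(13, 4), Mul(Rational(-3, 4), w), Mul(Rational(1, 4), Pow(w, 2))) (Function('I')(w) = Add(Rational(-1, 4), Mul(Rational(1, 8), Mul(2, Add(Add(Pow(w, 2), Mul(-3, w)), Add(8, Mul(3, 2)))))) = Add(Rational(-1, 4), Mul(Rational(1, 8), Mul(2, Add(Add(Pow(w, 2), Mul(-3, w)), Add(8, 6))))) = Add(Rational(-1, 4), Mul(Rational(1, 8), Mul(2, Add(Add(Pow(w, 2), Mul(-3, w)), 14)))) = Add(Rational(-1, 4), Mul(Rational(1, 8), Mul(2, Add(14, Pow(w, 2), Mul(-3, w))))) = Add(Rational(-1, 4), Mul(Rational(1, 8), Add(28, Mul(-6, w), Mul(2, Pow(w, 2))))) = Add(Rational(-1, 4), Add(Rational(7, 2), Mul(Rational(-3, 4), w), Mul(Rational(1, 4), Pow(w, 2)))) = Add(Rational(13, 4), Mul(Rational(-3, 4), w), Mul(Rational(1, 4), Pow(w, 2))))
Mul(Mul(Function('I')(-4), -6), Add(3, Mul(-1, Mul(Mul(2, 1), -4)))) = Mul(Mul(Add(Rational(13, 4), Mul(Rational(-3, 4), -4), Mul(Rational(1, 4), Pow(-4, 2))), -6), Add(3, Mul(-1, Mul(Mul(2, 1), -4)))) = Mul(Mul(Add(Rational(13, 4), 3, Mul(Rational(1, 4), 16)), -6), Add(3, Mul(-1, Mul(2, -4)))) = Mul(Mul(Add(Rational(13, 4), 3, 4), -6), Add(3, Mul(-1, -8))) = Mul(Mul(Rational(41, 4), -6), Add(3, 8)) = Mul(Rational(-123, 2), 11) = Rational(-1353, 2)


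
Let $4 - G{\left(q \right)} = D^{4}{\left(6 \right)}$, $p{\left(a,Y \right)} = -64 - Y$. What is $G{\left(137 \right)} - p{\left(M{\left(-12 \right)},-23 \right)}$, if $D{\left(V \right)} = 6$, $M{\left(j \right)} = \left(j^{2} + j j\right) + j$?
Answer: $-1251$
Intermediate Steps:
$M{\left(j \right)} = j + 2 j^{2}$ ($M{\left(j \right)} = \left(j^{2} + j^{2}\right) + j = 2 j^{2} + j = j + 2 j^{2}$)
$G{\left(q \right)} = -1292$ ($G{\left(q \right)} = 4 - 6^{4} = 4 - 1296 = -1292$)
$G{\left(137 \right)} - p{\left(M{\left(-12 \right)},-23 \right)} = -1292 - \left(-64 - -23\right) = -1292 - \left(-64 + 23\right) = -1292 - -41 = -1292 + 41 = -1251$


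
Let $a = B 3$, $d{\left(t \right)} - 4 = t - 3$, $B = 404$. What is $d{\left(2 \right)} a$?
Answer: $3636$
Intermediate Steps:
$d{\left(t \right)} = 1 + t$ ($d{\left(t \right)} = 4 + \left(t - 3\right) = 4 + \left(-3 + t\right) = 1 + t$)
$a = 1212$ ($a = 404 \cdot 3 = 1212$)
$d{\left(2 \right)} a = \left(1 + 2\right) 1212 = 3 \cdot 1212 = 3636$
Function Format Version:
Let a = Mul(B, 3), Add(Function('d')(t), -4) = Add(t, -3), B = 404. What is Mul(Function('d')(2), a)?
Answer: 3636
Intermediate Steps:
Function('d')(t) = Add(1, t) (Function('d')(t) = Add(4, Add(t, -3)) = Add(4, Add(-3, t)) = Add(1, t))
a = 1212 (a = Mul(404, 3) = 1212)
Mul(Function('d')(2), a) = Mul(Add(1, 2), 1212) = Mul(3, 1212) = 3636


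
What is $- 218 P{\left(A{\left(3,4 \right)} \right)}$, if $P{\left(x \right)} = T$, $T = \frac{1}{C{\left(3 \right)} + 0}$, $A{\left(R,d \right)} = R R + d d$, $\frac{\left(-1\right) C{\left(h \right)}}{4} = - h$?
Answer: $- \frac{109}{6} \approx -18.167$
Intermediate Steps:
$C{\left(h \right)} = 4 h$ ($C{\left(h \right)} = - 4 \left(- h\right) = 4 h$)
$A{\left(R,d \right)} = R^{2} + d^{2}$
$T = \frac{1}{12}$ ($T = \frac{1}{4 \cdot 3 + 0} = \frac{1}{12 + 0} = \frac{1}{12} \approx 0.083333$)
$P{\left(x \right)} = \frac{1}{12}$
$- 218 P{\left(A{\left(3,4 \right)} \right)} = \left(-218\right) \frac{1}{12} = - \frac{109}{6}$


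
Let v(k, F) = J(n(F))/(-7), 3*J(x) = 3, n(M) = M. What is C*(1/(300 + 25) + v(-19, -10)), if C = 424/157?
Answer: -134832/357175 ≈ -0.37750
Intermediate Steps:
J(x) = 1 (J(x) = (⅓)*3 = 1)
C = 424/157 (C = 424*(1/157) = 424/157 ≈ 2.7006)
v(k, F) = -⅐ (v(k, F) = 1/(-7) = 1*(-⅐) = -⅐)
C*(1/(300 + 25) + v(-19, -10)) = 424*(1/(300 + 25) - ⅐)/157 = 424*(1/325 - ⅐)/157 = (424/157)*(-318/2275) = -134832/357175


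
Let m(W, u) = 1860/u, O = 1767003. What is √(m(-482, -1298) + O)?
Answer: √744262827033/649 ≈ 1329.3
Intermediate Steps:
√(m(-482, -1298) + O) = √(1860/(-1298) + 1767003) = √(1860*(-1/1298) + 1767003) = √(-930/649 + 1767003) = √(1146784017/649) = √744262827033/649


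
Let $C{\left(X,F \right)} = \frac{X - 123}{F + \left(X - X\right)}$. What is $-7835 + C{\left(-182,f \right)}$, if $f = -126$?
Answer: $- \frac{986905}{126} \approx -7832.6$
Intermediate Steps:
$C{\left(X,F \right)} = \frac{-123 + X}{F}$ ($C{\left(X,F \right)} = \frac{-123 + X}{F + 0} = \frac{-123 + X}{F}$)
$-7835 + C{\left(-182,f \right)} = -7835 + \frac{-123 - 182}{-126} = -7835 - - \frac{305}{126} = -7835 + \frac{305}{126} = - \frac{986905}{126}$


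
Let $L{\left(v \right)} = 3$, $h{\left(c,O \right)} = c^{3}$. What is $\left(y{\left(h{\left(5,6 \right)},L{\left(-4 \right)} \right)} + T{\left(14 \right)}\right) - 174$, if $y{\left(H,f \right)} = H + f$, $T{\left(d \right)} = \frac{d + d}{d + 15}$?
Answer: $- \frac{1306}{29} \approx -45.034$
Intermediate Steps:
$T{\left(d \right)} = \frac{2 d}{15 + d}$
$\left(y{\left(h{\left(5,6 \right)},L{\left(-4 \right)} \right)} + T{\left(14 \right)}\right) - 174 = \left(\left(5^{3} + 3\right) + 2 \cdot 14 \frac{1}{15 + 14}\right) - 174 = \left(\left(125 + 3\right) + 2 \cdot 14 \cdot \frac{1}{29}\right) - 174 = \left(128 + 2 \cdot 14 \cdot \frac{1}{29}\right) - 174 = \left(128 + \frac{28}{29}\right) - 174 = \frac{3740}{29} - 174 = - \frac{1306}{29}$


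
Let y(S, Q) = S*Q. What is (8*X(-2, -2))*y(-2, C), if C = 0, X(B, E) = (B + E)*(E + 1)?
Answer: 0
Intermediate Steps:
X(B, E) = (1 + E)*(B + E) (X(B, E) = (B + E)*(1 + E) = (1 + E)*(B + E))
y(S, Q) = Q*S
(8*X(-2, -2))*y(-2, C) = (8*(-2 - 2 + (-2)² - 2*(-2)))*(0*(-2)) = (8*(-2 - 2 + 4 + 4))*0 = (8*4)*0 = 32*0 = 0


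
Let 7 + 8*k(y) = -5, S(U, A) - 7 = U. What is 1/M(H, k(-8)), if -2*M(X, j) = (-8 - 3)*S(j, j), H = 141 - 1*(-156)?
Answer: 4/121 ≈ 0.033058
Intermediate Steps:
S(U, A) = 7 + U
H = 297 (H = 141 + 156 = 297)
k(y) = -3/2 (k(y) = -7/8 + (⅛)*(-5) = -7/8 - 5/8 = -3/2)
M(X, j) = 77/2 + 11*j/2 (M(X, j) = -(-8 - 3)*(7 + j)/2 = -(-11)*(7 + j)/2 = -(-77 - 11*j)/2 = 77/2 + 11*j/2)
1/M(H, k(-8)) = 1/(77/2 + (11/2)*(-3/2)) = 1/(77/2 - 33/4) = 1/(121/4) = 4/121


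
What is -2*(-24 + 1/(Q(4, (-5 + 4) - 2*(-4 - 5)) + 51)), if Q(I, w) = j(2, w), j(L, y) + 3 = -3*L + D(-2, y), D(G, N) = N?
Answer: 2830/59 ≈ 47.966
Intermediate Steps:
j(L, y) = -3 + y - 3*L (j(L, y) = -3 + (-3*L + y) = -3 + (y - 3*L) = -3 + y - 3*L)
Q(I, w) = -9 + w (Q(I, w) = -3 + w - 3*2 = -3 + w - 6 = -9 + w)
-2*(-24 + 1/(Q(4, (-5 + 4) - 2*(-4 - 5)) + 51)) = -2*(-24 + 1/((-9 + ((-5 + 4) - 2*(-4 - 5))) + 51)) = -2*(-24 + 1/((-9 + (-1 - 2*(-9))) + 51)) = -2*(-24 + 1/((-9 + (-1 + 18)) + 51)) = -2*(-24 + 1/((-9 + 17) + 51)) = -2*(-24 + 1/(8 + 51)) = -2*(-24 + 1/59) = -2*(-1415/59) = 2830/59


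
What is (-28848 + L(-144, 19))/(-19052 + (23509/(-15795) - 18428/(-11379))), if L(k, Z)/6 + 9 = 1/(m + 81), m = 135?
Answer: 6926118912765/4565623015348 ≈ 1.5170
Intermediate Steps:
L(k, Z) = -1943/36 (L(k, Z) = -54 + 6/(135 + 81) = -54 + 6/216 = -54 + 6*(1/216) = -54 + 1/36 = -1943/36)
(-28848 + L(-144, 19))/(-19052 + (23509/(-15795) - 18428/(-11379))) = (-28848 - 1943/36)/(-19052 + (23509/(-15795) - 18428/(-11379))) = -1040471/(36*(-19052 + (23509*(-1/15795) - 18428*(-1/11379)))) = -1040471/(36*(-19052 + (-23509/15795 + 18428/11379))) = -1040471/(36*(-19052 + 7853783/59910435)) = -1040471/(36*(-1141405753837/59910435)) = -1040471/36*(-59910435/1141405753837) = 6926118912765/4565623015348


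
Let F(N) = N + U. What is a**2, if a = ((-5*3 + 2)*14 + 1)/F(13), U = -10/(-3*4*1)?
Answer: 1179396/6889 ≈ 171.20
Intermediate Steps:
U = 5/6 (U = -10/((-12*1)) = -10/(-12) = -10*(-1/12) = 5/6 ≈ 0.83333)
F(N) = 5/6 + N (F(N) = N + 5/6 = 5/6 + N)
a = -1086/83 (a = ((-5*3 + 2)*14 + 1)/(5/6 + 13) = ((-15 + 2)*14 + 1)/(83/6) = (-13*14 + 1)*(6/83) = (-182 + 1)*(6/83) = -181*6/83 = -1086/83 ≈ -13.084)
a**2 = (-1086/83)**2 = 1179396/6889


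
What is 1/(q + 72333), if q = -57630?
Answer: 1/14703 ≈ 6.8013e-5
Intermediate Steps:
1/(q + 72333) = 1/(-57630 + 72333) = 1/14703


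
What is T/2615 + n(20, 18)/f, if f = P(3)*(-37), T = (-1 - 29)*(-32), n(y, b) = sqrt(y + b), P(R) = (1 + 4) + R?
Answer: 192/523 - sqrt(38)/296 ≈ 0.34629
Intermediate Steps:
P(R) = 5 + R
n(y, b) = sqrt(b + y)
T = 960 (T = -30*(-32) = 960)
f = -296 (f = (5 + 3)*(-37) = 8*(-37) = -296)
T/2615 + n(20, 18)/f = 960/2615 + sqrt(18 + 20)/(-296) = 960*(1/2615) + sqrt(38)*(-1/296) = 192/523 - sqrt(38)/296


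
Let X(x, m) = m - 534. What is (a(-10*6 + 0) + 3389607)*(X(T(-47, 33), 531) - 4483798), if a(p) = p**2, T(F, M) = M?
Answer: -15214464939807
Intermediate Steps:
X(x, m) = -534 + m
(a(-10*6 + 0) + 3389607)*(X(T(-47, 33), 531) - 4483798) = ((-10*6 + 0)**2 + 3389607)*((-534 + 531) - 4483798) = ((-60 + 0)**2 + 3389607)*(-3 - 4483798) = ((-60)**2 + 3389607)*(-4483801) = (3600 + 3389607)*(-4483801) = 3393207*(-4483801) = -15214464939807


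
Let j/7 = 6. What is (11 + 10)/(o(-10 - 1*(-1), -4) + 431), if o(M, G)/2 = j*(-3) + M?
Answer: 3/23 ≈ 0.13043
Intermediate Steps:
j = 42 (j = 7*6 = 42)
o(M, G) = -252 + 2*M (o(M, G) = 2*(42*(-3) + M) = 2*(-126 + M) = -252 + 2*M)
(11 + 10)/(o(-10 - 1*(-1), -4) + 431) = (11 + 10)/((-252 + 2*(-10 - 1*(-1))) + 431) = 21/((-252 + 2*(-10 + 1)) + 431) = 21/((-252 + 2*(-9)) + 431) = 21/((-252 - 18) + 431) = 21/(-270 + 431) = 21/161 = 21*(1/161) = 3/23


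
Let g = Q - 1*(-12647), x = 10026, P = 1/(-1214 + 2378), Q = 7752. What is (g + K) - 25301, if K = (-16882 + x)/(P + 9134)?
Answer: -52125931638/10631977 ≈ -4902.8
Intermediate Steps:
P = 1/1164 ≈ 0.00085911
K = -7980384/10631977 (K = (-16882 + 10026)/(1/1164 + 9134) = -6856/10631977/1164 = -6856*1164/10631977 = -7980384/10631977 ≈ -0.75060)
g = 20399 (g = 7752 - 1*(-12647) = 7752 + 12647 = 20399)
(g + K) - 25301 = (20399 - 7980384/10631977) - 25301 = 216873718439/10631977 - 25301 = -52125931638/10631977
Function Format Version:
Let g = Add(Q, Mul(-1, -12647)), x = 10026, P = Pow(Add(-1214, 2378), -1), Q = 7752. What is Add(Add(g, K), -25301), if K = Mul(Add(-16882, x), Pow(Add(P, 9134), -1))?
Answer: Rational(-52125931638, 10631977) ≈ -4902.8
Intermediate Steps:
P = Rational(1, 1164) (P = Pow(1164, -1) = Rational(1, 1164) ≈ 0.00085911)
K = Rational(-7980384, 10631977) (K = Mul(Add(-16882, 10026), Pow(Add(Rational(1, 1164), 9134), -1)) = Mul(-6856, Pow(Rational(10631977, 1164), -1)) = Mul(-6856, Rational(1164, 10631977)) = Rational(-7980384, 10631977) ≈ -0.75060)
g = 20399 (g = Add(7752, Mul(-1, -12647)) = Add(7752, 12647) = 20399)
Add(Add(g, K), -25301) = Add(Add(20399, Rational(-7980384, 10631977)), -25301) = Add(Rational(216873718439, 10631977), -25301) = Rational(-52125931638, 10631977)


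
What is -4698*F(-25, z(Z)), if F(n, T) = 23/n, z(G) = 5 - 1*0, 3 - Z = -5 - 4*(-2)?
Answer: 108054/25 ≈ 4322.2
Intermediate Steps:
Z = 0 (Z = 3 - (-5 - 4*(-2)) = 3 - (-5 + 8) = 3 - 1*3 = 3 - 3 = 0)
z(G) = 5 (z(G) = 5 + 0 = 5)
-4698*F(-25, z(Z)) = -108054/(-25) = -108054*(-1)/25 = -4698*(-23/25) = 108054/25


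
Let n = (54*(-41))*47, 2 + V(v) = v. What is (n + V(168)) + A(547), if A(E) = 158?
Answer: -103734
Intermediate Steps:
V(v) = -2 + v
n = -104058 (n = -2214*47 = -104058)
(n + V(168)) + A(547) = (-104058 + (-2 + 168)) + 158 = (-104058 + 166) + 158 = -103892 + 158 = -103734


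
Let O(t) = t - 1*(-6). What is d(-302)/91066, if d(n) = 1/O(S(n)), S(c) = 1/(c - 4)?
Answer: 153/83553055 ≈ 1.8312e-6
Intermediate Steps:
S(c) = 1/(-4 + c)
O(t) = 6 + t (O(t) = t + 6 = 6 + t)
d(n) = 1/(6 + 1/(-4 + n))
d(-302)/91066 = ((-4 - 302)/(-23 + 6*(-302)))/91066 = (-306/(-23 - 1812))*(1/91066) = (-306/(-1835))*(1/91066) = -1/1835*(-306)*(1/91066) = (306/1835)*(1/91066) = 153/83553055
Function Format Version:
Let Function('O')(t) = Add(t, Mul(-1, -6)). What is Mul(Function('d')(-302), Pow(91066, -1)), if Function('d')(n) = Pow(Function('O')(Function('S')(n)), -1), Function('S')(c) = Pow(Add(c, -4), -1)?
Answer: Rational(153, 83553055) ≈ 1.8312e-6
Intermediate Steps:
Function('S')(c) = Pow(Add(-4, c), -1)
Function('O')(t) = Add(6, t) (Function('O')(t) = Add(t, 6) = Add(6, t))
Function('d')(n) = Pow(Add(6, Pow(Add(-4, n), -1)), -1)
Mul(Function('d')(-302), Pow(91066, -1)) = Mul(Mul(Pow(Add(-23, Mul(6, -302)), -1), Add(-4, -302)), Pow(91066, -1)) = Mul(Mul(Pow(Add(-23, -1812), -1), -306), Rational(1, 91066)) = Mul(Mul(Pow(-1835, -1), -306), Rational(1, 91066)) = Mul(Mul(Rational(-1, 1835), -306), Rational(1, 91066)) = Mul(Rational(306, 1835), Rational(1, 91066)) = Rational(153, 83553055)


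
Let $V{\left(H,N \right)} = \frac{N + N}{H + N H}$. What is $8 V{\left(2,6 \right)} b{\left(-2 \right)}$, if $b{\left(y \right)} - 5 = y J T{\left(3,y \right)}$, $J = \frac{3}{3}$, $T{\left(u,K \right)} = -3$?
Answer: $\frac{528}{7} \approx 75.429$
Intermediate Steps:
$V{\left(H,N \right)} = \frac{2 N}{H + H N}$
$J = 1$ ($J = 3 \cdot \frac{1}{3} = 1$)
$b{\left(y \right)} = 5 - 3 y$ ($b{\left(y \right)} = 5 + y 1 \left(-3\right) = 5 + y \left(-3\right) = 5 - 3 y$)
$8 V{\left(2,6 \right)} b{\left(-2 \right)} = 8 \cdot 2 \cdot 6 \cdot \frac{1}{2} \frac{1}{1 + 6} \left(5 - -6\right) = 8 \cdot 2 \cdot 6 \cdot \frac{1}{2} \cdot \frac{1}{7} \left(5 + 6\right) = 8 \cdot 2 \cdot 6 \cdot \frac{1}{2} \cdot \frac{1}{7} \cdot 11 = 8 \cdot \frac{6}{7} \cdot 11 = \frac{48}{7} \cdot 11 = \frac{528}{7}$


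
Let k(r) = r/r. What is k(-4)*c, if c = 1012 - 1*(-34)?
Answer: 1046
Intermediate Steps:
c = 1046 (c = 1012 + 34 = 1046)
k(r) = 1
k(-4)*c = 1*1046 = 1046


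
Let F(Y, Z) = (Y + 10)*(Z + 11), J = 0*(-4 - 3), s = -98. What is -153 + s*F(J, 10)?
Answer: -20733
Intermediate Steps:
J = 0 (J = 0*(-7) = 0)
F(Y, Z) = (10 + Y)*(11 + Z)
-153 + s*F(J, 10) = -153 - 98*(110 + 10*10 + 11*0 + 0*10) = -153 - 98*(110 + 100 + 0 + 0) = -153 - 98*210 = -153 - 20580 = -20733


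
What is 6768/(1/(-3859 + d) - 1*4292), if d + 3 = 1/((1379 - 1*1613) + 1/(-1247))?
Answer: -7627055370480/4836779495419 ≈ -1.5769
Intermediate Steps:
d = -876644/291799 (d = -3 + 1/((1379 - 1*1613) + 1/(-1247)) = -3 + 1/((1379 - 1613) - 1/1247) = -3 + 1/(-234 - 1/1247) = -3 + 1/(-291799/1247) = -3 - 1247/291799 = -876644/291799 ≈ -3.0043)
6768/(1/(-3859 + d) - 1*4292) = 6768/(1/(-3859 - 876644/291799) - 1*4292) = 6768/(1/(-1126928985/291799) - 4292) = 6768/(-291799/1126928985 - 4292) = 6768/(-4836779495419/1126928985) = 6768*(-1126928985/4836779495419) = -7627055370480/4836779495419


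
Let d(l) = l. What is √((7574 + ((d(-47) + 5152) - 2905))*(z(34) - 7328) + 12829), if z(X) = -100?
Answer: I*√72588443 ≈ 8519.9*I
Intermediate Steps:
√((7574 + ((d(-47) + 5152) - 2905))*(z(34) - 7328) + 12829) = √((7574 + ((-47 + 5152) - 2905))*(-100 - 7328) + 12829) = √((7574 + (5105 - 2905))*(-7428) + 12829) = √((7574 + 2200)*(-7428) + 12829) = √(9774*(-7428) + 12829) = √(-72601272 + 12829) = √(-72588443) = I*√72588443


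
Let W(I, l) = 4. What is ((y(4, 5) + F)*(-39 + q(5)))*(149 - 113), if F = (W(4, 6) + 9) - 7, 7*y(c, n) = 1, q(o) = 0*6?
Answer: -60372/7 ≈ -8624.6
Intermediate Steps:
q(o) = 0
y(c, n) = ⅐ (y(c, n) = (⅐)*1 = ⅐)
F = 6 (F = (4 + 9) - 7 = 13 - 7 = 6)
((y(4, 5) + F)*(-39 + q(5)))*(149 - 113) = ((⅐ + 6)*(-39 + 0))*(149 - 113) = ((43/7)*(-39))*36 = -1677/7*36 = -60372/7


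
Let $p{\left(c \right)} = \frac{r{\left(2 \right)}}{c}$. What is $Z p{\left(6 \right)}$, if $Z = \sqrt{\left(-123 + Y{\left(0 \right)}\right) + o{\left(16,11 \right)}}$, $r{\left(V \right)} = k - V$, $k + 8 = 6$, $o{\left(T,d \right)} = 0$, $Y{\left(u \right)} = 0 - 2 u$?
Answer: $- \frac{2 i \sqrt{123}}{3} \approx - 7.3937 i$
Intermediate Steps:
$Y{\left(u \right)} = - 2 u$
$k = -2$ ($k = -8 + 6 = -2$)
$r{\left(V \right)} = -2 - V$
$p{\left(c \right)} = - \frac{4}{c}$ ($p{\left(c \right)} = \frac{-2 - 2}{c} = - \frac{4}{c}$)
$Z = i \sqrt{123}$ ($Z = \sqrt{\left(-123 - 0\right) + 0} = \sqrt{\left(-123 + 0\right) + 0} = \sqrt{-123 + 0} = \sqrt{-123} = i \sqrt{123} \approx 11.091 i$)
$Z p{\left(6 \right)} = i \sqrt{123} \left(- \frac{4}{6}\right) = i \sqrt{123} \left(\left(-4\right) \frac{1}{6}\right) = i \sqrt{123} \left(- \frac{2}{3}\right) = - \frac{2 i \sqrt{123}}{3}$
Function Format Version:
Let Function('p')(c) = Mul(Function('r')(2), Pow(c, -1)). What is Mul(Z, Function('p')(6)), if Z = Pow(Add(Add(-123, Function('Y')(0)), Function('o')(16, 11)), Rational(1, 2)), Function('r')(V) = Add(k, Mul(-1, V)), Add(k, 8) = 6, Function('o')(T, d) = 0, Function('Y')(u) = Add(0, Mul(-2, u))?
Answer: Mul(Rational(-2, 3), I, Pow(123, Rational(1, 2))) ≈ Mul(-7.3937, I)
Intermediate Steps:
Function('Y')(u) = Mul(-2, u)
k = -2 (k = Add(-8, 6) = -2)
Function('r')(V) = Add(-2, Mul(-1, V))
Function('p')(c) = Mul(-4, Pow(c, -1)) (Function('p')(c) = Mul(Add(-2, Mul(-1, 2)), Pow(c, -1)) = Mul(Add(-2, -2), Pow(c, -1)) = Mul(-4, Pow(c, -1)))
Z = Mul(I, Pow(123, Rational(1, 2))) (Z = Pow(Add(Add(-123, Mul(-2, 0)), 0), Rational(1, 2)) = Pow(Add(Add(-123, 0), 0), Rational(1, 2)) = Pow(Add(-123, 0), Rational(1, 2)) = Pow(-123, Rational(1, 2)) = Mul(I, Pow(123, Rational(1, 2))) ≈ Mul(11.091, I))
Mul(Z, Function('p')(6)) = Mul(Mul(I, Pow(123, Rational(1, 2))), Mul(-4, Pow(6, -1))) = Mul(Mul(I, Pow(123, Rational(1, 2))), Mul(-4, Rational(1, 6))) = Mul(Mul(I, Pow(123, Rational(1, 2))), Rational(-2, 3)) = Mul(Rational(-2, 3), I, Pow(123, Rational(1, 2)))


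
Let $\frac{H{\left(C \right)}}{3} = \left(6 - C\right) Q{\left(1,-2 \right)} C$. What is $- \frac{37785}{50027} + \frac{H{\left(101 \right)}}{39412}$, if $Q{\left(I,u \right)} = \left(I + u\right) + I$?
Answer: $- \frac{37785}{50027} \approx -0.75529$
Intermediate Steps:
$Q{\left(I,u \right)} = u + 2 I$
$H{\left(C \right)} = 0$ ($H{\left(C \right)} = 3 \left(6 - C\right) \left(-2 + 2 \cdot 1\right) C = 3 \left(6 - C\right) \left(-2 + 2\right) C = 3 \left(6 - C\right) 0 C = 3 \cdot 0 C = 3 \cdot 0 = 0$)
$- \frac{37785}{50027} + \frac{H{\left(101 \right)}}{39412} = - \frac{37785}{50027} + \frac{0}{39412} = \left(-37785\right) \frac{1}{50027} + 0 \cdot \frac{1}{39412} = - \frac{37785}{50027} + 0 = - \frac{37785}{50027}$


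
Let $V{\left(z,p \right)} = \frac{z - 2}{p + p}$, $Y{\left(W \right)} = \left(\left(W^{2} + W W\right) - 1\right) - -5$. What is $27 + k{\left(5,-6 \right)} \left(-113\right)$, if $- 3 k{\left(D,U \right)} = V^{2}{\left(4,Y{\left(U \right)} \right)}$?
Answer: $\frac{467969}{17328} \approx 27.007$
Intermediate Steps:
$Y{\left(W \right)} = 4 + 2 W^{2}$ ($Y{\left(W \right)} = \left(\left(W^{2} + W^{2}\right) - 1\right) + 5 = \left(2 W^{2} - 1\right) + 5 = \left(-1 + 2 W^{2}\right) + 5 = 4 + 2 W^{2}$)
$V{\left(z,p \right)} = \frac{-2 + z}{2 p}$
$k{\left(D,U \right)} = - \frac{1}{3 \left(4 + 2 U^{2}\right)^{2}}$ ($k{\left(D,U \right)} = - \frac{\left(\frac{-2 + 4}{2 \left(4 + 2 U^{2}\right)}\right)^{2}}{3} = - \frac{\left(\frac{1}{2} \frac{1}{4 + 2 U^{2}} \cdot 2\right)^{2}}{3} = - \frac{\left(\frac{1}{4 + 2 U^{2}}\right)^{2}}{3} = - \frac{1}{3 \left(4 + 2 U^{2}\right)^{2}}$)
$27 + k{\left(5,-6 \right)} \left(-113\right) = 27 + - \frac{1}{12 \left(2 + \left(-6\right)^{2}\right)^{2}} \left(-113\right) = 27 + - \frac{1}{12 \left(2 + 36\right)^{2}} \left(-113\right) = 27 + - \frac{1}{12 \cdot 1444} \left(-113\right) = 27 + \left(- \frac{1}{12}\right) \frac{1}{1444} \left(-113\right) = 27 - - \frac{113}{17328} = 27 + \frac{113}{17328} = \frac{467969}{17328}$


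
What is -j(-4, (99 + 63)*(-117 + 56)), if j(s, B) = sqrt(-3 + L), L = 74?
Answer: -sqrt(71) ≈ -8.4261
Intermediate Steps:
j(s, B) = sqrt(71) (j(s, B) = sqrt(-3 + 74) = sqrt(71))
-j(-4, (99 + 63)*(-117 + 56)) = -sqrt(71)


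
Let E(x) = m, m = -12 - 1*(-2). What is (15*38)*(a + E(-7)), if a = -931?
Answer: -536370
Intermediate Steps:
m = -10 (m = -12 + 2 = -10)
E(x) = -10
(15*38)*(a + E(-7)) = (15*38)*(-931 - 10) = 570*(-941) = -536370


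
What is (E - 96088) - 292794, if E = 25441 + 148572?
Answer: -214869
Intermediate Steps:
E = 174013
(E - 96088) - 292794 = (174013 - 96088) - 292794 = 77925 - 292794 = -214869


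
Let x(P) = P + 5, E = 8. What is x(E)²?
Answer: 169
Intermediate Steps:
x(P) = 5 + P
x(E)² = (5 + 8)² = 13² = 169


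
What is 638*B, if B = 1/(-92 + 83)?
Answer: -638/9 ≈ -70.889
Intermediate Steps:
B = -1/9 (B = 1/(-9) = -1/9 ≈ -0.11111)
638*B = 638*(-1/9) = -638/9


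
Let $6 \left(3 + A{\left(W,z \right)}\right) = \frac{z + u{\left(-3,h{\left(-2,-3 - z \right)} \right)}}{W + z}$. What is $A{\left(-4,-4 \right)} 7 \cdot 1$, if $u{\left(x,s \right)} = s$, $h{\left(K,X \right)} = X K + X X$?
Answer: $- \frac{973}{48} \approx -20.271$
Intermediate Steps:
$h{\left(K,X \right)} = X^{2} + K X$ ($h{\left(K,X \right)} = K X + X^{2} = X^{2} + K X$)
$A{\left(W,z \right)} = -3 + \frac{z + \left(-5 - z\right) \left(-3 - z\right)}{6 \left(W + z\right)}$ ($A{\left(W,z \right)} = -3 + \frac{\left(z + \left(-3 - z\right) \left(-2 - \left(3 + z\right)\right)\right) \frac{1}{W + z}}{6} = -3 + \frac{\left(z + \left(-3 - z\right) \left(-5 - z\right)\right) \frac{1}{W + z}}{6} = -3 + \frac{\left(z + \left(-5 - z\right) \left(-3 - z\right)\right) \frac{1}{W + z}}{6} = -3 + \frac{\frac{1}{W + z} \left(z + \left(-5 - z\right) \left(-3 - z\right)\right)}{6} = -3 + \frac{z + \left(-5 - z\right) \left(-3 - z\right)}{6 \left(W + z\right)}$)
$A{\left(-4,-4 \right)} 7 \cdot 1 = \frac{15 + \left(-4\right)^{2} - -72 - -36}{6 \left(-4 - 4\right)} 7 \cdot 1 = \frac{15 + 16 + 72 + 36}{6 \left(-8\right)} 7 \cdot 1 = \frac{1}{6} \left(- \frac{1}{8}\right) 139 \cdot 7 \cdot 1 = \left(- \frac{139}{48}\right) 7 \cdot 1 = \left(- \frac{973}{48}\right) 1 = - \frac{973}{48}$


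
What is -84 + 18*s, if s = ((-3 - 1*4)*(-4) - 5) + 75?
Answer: 1680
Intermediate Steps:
s = 98 (s = ((-3 - 4)*(-4) - 5) + 75 = (-7*(-4) - 5) + 75 = (28 - 5) + 75 = 23 + 75 = 98)
-84 + 18*s = -84 + 18*98 = -84 + 1764 = 1680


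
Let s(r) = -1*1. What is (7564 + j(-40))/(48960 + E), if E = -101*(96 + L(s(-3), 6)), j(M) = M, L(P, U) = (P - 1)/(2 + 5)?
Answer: 26334/137525 ≈ 0.19149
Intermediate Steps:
s(r) = -1
L(P, U) = -1/7 + P/7 (L(P, U) = (-1 + P)/7 = (-1 + P)*(1/7) = -1/7 + P/7)
E = -67670/7 (E = -101*(96 + (-1/7 + (1/7)*(-1))) = -101*(96 + (-1/7 - 1/7)) = -101*(96 - 2/7) = -101*670/7 = -67670/7 ≈ -9667.1)
(7564 + j(-40))/(48960 + E) = (7564 - 40)/(48960 - 67670/7) = 7524/(275050/7) = 7524*(7/275050) = 26334/137525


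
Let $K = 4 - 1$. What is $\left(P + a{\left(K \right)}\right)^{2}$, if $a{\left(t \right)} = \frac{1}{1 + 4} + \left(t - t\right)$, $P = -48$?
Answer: $\frac{57121}{25} \approx 2284.8$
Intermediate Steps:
$K = 3$ ($K = 4 - 1 = 3$)
$a{\left(t \right)} = \frac{1}{5}$ ($a{\left(t \right)} = \frac{1}{5} + 0 = \frac{1}{5}$)
$\left(P + a{\left(K \right)}\right)^{2} = \left(-48 + \frac{1}{5}\right)^{2} = \left(- \frac{239}{5}\right)^{2} = \frac{57121}{25}$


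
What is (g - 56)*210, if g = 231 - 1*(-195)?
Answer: 77700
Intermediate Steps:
g = 426 (g = 231 + 195 = 426)
(g - 56)*210 = (426 - 56)*210 = 370*210 = 77700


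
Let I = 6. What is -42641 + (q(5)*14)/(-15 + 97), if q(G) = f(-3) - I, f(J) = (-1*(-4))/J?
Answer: -5244997/123 ≈ -42642.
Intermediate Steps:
f(J) = 4/J
q(G) = -22/3 (q(G) = 4/(-3) - 1*6 = 4*(-⅓) - 6 = -4/3 - 6 = -22/3)
-42641 + (q(5)*14)/(-15 + 97) = -42641 + (-22/3*14)/(-15 + 97) = -42641 - 308/3/82 = -42641 + (1/82)*(-308/3) = -42641 - 154/123 = -5244997/123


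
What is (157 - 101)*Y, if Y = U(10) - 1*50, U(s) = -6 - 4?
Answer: -3360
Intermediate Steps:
U(s) = -10
Y = -60 (Y = -10 - 1*50 = -10 - 50 = -60)
(157 - 101)*Y = (157 - 101)*(-60) = 56*(-60) = -3360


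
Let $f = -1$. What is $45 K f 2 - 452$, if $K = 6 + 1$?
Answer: $-1082$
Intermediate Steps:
$K = 7$
$45 K f 2 - 452 = 45 \cdot 7 \left(-1\right) 2 - 452 = 45 \left(\left(-7\right) 2\right) - 452 = 45 \left(-14\right) - 452 = -630 - 452 = -1082$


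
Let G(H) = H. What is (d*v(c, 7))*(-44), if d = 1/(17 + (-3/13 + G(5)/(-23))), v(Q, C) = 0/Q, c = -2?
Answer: 0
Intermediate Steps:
v(Q, C) = 0
d = 299/4949 (d = 1/(17 + (-3/13 + 5/(-23))) = 1/(17 + (-3*1/13 + 5*(-1/23))) = 1/(17 + (-3/13 - 5/23)) = 1/(17 - 134/299) = 1/(4949/299) = 299/4949 ≈ 0.060416)
(d*v(c, 7))*(-44) = ((299/4949)*0)*(-44) = 0*(-44) = 0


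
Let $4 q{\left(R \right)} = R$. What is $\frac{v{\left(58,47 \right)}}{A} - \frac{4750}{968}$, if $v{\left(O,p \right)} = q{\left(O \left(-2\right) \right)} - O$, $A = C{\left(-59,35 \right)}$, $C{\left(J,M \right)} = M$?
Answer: $- \frac{125233}{16940} \approx -7.3927$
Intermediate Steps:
$A = 35$
$q{\left(R \right)} = \frac{R}{4}$
$v{\left(O,p \right)} = - \frac{3 O}{2}$ ($v{\left(O,p \right)} = \frac{O \left(-2\right)}{4} - O = \frac{\left(-2\right) O}{4} - O = - \frac{O}{2} - O = - \frac{3 O}{2}$)
$\frac{v{\left(58,47 \right)}}{A} - \frac{4750}{968} = \frac{\left(- \frac{3}{2}\right) 58}{35} - \frac{4750}{968} = \left(-87\right) \frac{1}{35} - \frac{2375}{484} = - \frac{87}{35} - \frac{2375}{484} = - \frac{125233}{16940}$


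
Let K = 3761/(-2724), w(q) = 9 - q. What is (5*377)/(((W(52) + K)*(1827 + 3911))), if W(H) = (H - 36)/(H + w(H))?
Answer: 1540422/1861981 ≈ 0.82730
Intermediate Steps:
K = -3761/2724 (K = 3761*(-1/2724) = -3761/2724 ≈ -1.3807)
W(H) = -4 + H/9 (W(H) = (H - 36)/(H + (9 - H)) = (-36 + H)/9 = (-36 + H)*(⅑) = -4 + H/9)
(5*377)/(((W(52) + K)*(1827 + 3911))) = (5*377)/((((-4 + (⅑)*52) - 3761/2724)*(1827 + 3911))) = 1885/((((-4 + 52/9) - 3761/2724)*5738)) = 1885/(((16/9 - 3761/2724)*5738)) = 1885/(((3245/8172)*5738)) = 1885/(9309905/4086) = 1885*(4086/9309905) = 1540422/1861981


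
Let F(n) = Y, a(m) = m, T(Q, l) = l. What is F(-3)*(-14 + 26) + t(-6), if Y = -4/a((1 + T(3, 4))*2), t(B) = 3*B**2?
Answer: 516/5 ≈ 103.20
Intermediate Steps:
Y = -2/5 (Y = -4*1/(2*(1 + 4)) = -4/(5*2) = -4/10 = -4*1/10 = -2/5 ≈ -0.40000)
F(n) = -2/5
F(-3)*(-14 + 26) + t(-6) = -2*(-14 + 26)/5 + 3*(-6)**2 = -2/5*12 + 3*36 = -24/5 + 108 = 516/5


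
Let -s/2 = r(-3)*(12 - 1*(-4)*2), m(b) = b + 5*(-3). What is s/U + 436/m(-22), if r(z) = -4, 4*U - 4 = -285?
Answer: -146196/10397 ≈ -14.061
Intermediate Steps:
U = -281/4 (U = 1 + (¼)*(-285) = 1 - 285/4 = -281/4 ≈ -70.250)
m(b) = -15 + b (m(b) = b - 15 = -15 + b)
s = 160 (s = -(-8)*(12 - 1*(-4)*2) = -(-8)*(12 + 4*2) = -(-8)*(12 + 8) = -(-8)*20 = -2*(-80) = 160)
s/U + 436/m(-22) = 160/(-281/4) + 436/(-15 - 22) = 160*(-4/281) + 436/(-37) = -640/281 + 436*(-1/37) = -640/281 - 436/37 = -146196/10397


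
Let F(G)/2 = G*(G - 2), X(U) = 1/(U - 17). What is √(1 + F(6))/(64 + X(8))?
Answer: 63/575 ≈ 0.10957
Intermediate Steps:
X(U) = 1/(-17 + U)
F(G) = 2*G*(-2 + G) (F(G) = 2*(G*(G - 2)) = 2*(G*(-2 + G)) = 2*G*(-2 + G))
√(1 + F(6))/(64 + X(8)) = √(1 + 2*6*(-2 + 6))/(64 + 1/(-17 + 8)) = √(1 + 2*6*4)/(64 + 1/(-9)) = √(1 + 48)/(64 - ⅑) = √49/(575/9) = (9/575)*7 = 63/575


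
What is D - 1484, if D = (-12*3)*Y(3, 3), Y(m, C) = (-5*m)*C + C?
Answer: 28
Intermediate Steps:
Y(m, C) = C - 5*C*m (Y(m, C) = -5*C*m + C = C - 5*C*m)
D = 1512 (D = (-12*3)*(3*(1 - 5*3)) = -108*(1 - 15) = -108*(-14) = -36*(-42) = 1512)
D - 1484 = 1512 - 1484 = 28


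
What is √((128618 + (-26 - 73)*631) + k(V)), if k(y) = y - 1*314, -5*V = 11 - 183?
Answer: √1646735/5 ≈ 256.65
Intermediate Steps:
V = 172/5 (V = -(11 - 183)/5 = -⅕*(-172) = 172/5 ≈ 34.400)
k(y) = -314 + y (k(y) = y - 314 = -314 + y)
√((128618 + (-26 - 73)*631) + k(V)) = √((128618 + (-26 - 73)*631) + (-314 + 172/5)) = √((128618 - 99*631) - 1398/5) = √((128618 - 62469) - 1398/5) = √(66149 - 1398/5) = √(329347/5) = √1646735/5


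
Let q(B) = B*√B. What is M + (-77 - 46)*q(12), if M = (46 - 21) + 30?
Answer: 55 - 2952*√3 ≈ -5058.0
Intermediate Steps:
q(B) = B^(3/2)
M = 55 (M = 25 + 30 = 55)
M + (-77 - 46)*q(12) = 55 + (-77 - 46)*12^(3/2) = 55 - 2952*√3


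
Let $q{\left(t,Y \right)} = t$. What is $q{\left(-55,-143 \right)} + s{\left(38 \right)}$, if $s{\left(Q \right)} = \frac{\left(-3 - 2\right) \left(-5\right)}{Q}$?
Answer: $- \frac{2065}{38} \approx -54.342$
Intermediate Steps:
$s{\left(Q \right)} = \frac{25}{Q}$ ($s{\left(Q \right)} = \frac{\left(-5\right) \left(-5\right)}{Q} = \frac{25}{Q}$)
$q{\left(-55,-143 \right)} + s{\left(38 \right)} = -55 + \frac{25}{38} = - \frac{2065}{38}$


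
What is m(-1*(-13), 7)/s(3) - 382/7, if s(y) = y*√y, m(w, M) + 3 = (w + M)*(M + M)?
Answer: -382/7 + 277*√3/9 ≈ -1.2628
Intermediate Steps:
m(w, M) = -3 + 2*M*(M + w) (m(w, M) = -3 + (w + M)*(M + M) = -3 + (M + w)*(2*M) = -3 + 2*M*(M + w))
s(y) = y^(3/2)
m(-1*(-13), 7)/s(3) - 382/7 = (-3 + 2*7² + 2*7*(-1*(-13)))/(3^(3/2)) - 382/7 = (-3 + 2*49 + 2*7*13)/((3*√3)) - 382*⅐ = (-3 + 98 + 182)*(√3/9) - 382/7 = 277*(√3/9) - 382/7 = 277*√3/9 - 382/7 = -382/7 + 277*√3/9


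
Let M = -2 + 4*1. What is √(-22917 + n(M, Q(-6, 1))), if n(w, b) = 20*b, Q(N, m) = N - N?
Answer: I*√22917 ≈ 151.38*I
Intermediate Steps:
Q(N, m) = 0
M = 2 (M = -2 + 4 = 2)
√(-22917 + n(M, Q(-6, 1))) = √(-22917 + 20*0) = √(-22917 + 0) = √(-22917) = I*√22917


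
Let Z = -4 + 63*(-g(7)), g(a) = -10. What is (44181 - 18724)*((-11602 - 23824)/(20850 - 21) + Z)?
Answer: 331030812296/20829 ≈ 1.5893e+7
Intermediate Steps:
Z = 626 (Z = -4 + 63*(-1*(-10)) = -4 + 63*10 = -4 + 630 = 626)
(44181 - 18724)*((-11602 - 23824)/(20850 - 21) + Z) = (44181 - 18724)*((-11602 - 23824)/(20850 - 21) + 626) = 25457*(-35426/20829 + 626) = 25457*(13003528/20829) = 331030812296/20829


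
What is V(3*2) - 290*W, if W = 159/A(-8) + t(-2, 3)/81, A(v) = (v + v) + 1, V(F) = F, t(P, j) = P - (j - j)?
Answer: 250060/81 ≈ 3087.2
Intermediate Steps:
t(P, j) = P (t(P, j) = P - 1*0 = P + 0 = P)
A(v) = 1 + 2*v (A(v) = 2*v + 1 = 1 + 2*v)
W = -4303/405 (W = 159/(1 + 2*(-8)) - 2/81 = 159/(1 - 16) - 2*1/81 = 159/(-15) - 2/81 = 159*(-1/15) - 2/81 = -53/5 - 2/81 = -4303/405 ≈ -10.625)
V(3*2) - 290*W = 3*2 - 290*(-4303/405) = 6 + 249574/81 = 250060/81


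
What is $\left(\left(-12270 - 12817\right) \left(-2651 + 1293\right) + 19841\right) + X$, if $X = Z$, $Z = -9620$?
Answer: $34078367$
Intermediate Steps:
$X = -9620$
$\left(\left(-12270 - 12817\right) \left(-2651 + 1293\right) + 19841\right) + X = \left(\left(-12270 - 12817\right) \left(-2651 + 1293\right) + 19841\right) - 9620 = \left(\left(-25087\right) \left(-1358\right) + 19841\right) - 9620 = \left(34068146 + 19841\right) - 9620 = 34087987 - 9620 = 34078367$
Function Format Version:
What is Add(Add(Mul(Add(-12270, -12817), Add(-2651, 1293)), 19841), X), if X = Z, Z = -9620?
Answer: 34078367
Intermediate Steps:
X = -9620
Add(Add(Mul(Add(-12270, -12817), Add(-2651, 1293)), 19841), X) = Add(Add(Mul(Add(-12270, -12817), Add(-2651, 1293)), 19841), -9620) = Add(Add(Mul(-25087, -1358), 19841), -9620) = Add(Add(34068146, 19841), -9620) = Add(34087987, -9620) = 34078367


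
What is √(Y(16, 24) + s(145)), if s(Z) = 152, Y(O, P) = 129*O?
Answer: 2*√554 ≈ 47.074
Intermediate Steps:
√(Y(16, 24) + s(145)) = √(129*16 + 152) = √(2064 + 152) = √2216 = 2*√554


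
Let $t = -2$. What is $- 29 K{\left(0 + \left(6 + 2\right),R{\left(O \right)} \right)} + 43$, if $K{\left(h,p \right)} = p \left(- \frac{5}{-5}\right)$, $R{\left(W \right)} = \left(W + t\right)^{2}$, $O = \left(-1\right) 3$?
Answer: $-682$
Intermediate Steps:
$O = -3$
$R{\left(W \right)} = \left(-2 + W\right)^{2}$ ($R{\left(W \right)} = \left(W - 2\right)^{2} = \left(-2 + W\right)^{2}$)
$K{\left(h,p \right)} = p$ ($K{\left(h,p \right)} = p \left(\left(-5\right) \left(- \frac{1}{5}\right)\right) = p 1 = p$)
$- 29 K{\left(0 + \left(6 + 2\right),R{\left(O \right)} \right)} + 43 = - 29 \left(-2 - 3\right)^{2} + 43 = - 29 \left(-5\right)^{2} + 43 = \left(-29\right) 25 + 43 = -725 + 43 = -682$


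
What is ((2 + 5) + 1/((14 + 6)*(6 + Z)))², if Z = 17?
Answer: 10374841/211600 ≈ 49.030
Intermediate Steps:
((2 + 5) + 1/((14 + 6)*(6 + Z)))² = ((2 + 5) + 1/((14 + 6)*(6 + 17)))² = (7 + 1/(20*23))² = (7 + 1/460)² = (3221/460)² = 10374841/211600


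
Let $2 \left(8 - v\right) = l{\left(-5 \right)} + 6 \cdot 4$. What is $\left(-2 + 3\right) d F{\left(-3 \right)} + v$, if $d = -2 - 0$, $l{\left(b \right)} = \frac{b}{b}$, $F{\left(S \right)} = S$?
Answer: $\frac{3}{2} \approx 1.5$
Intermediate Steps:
$l{\left(b \right)} = 1$
$d = -2$ ($d = -2 + 0 = -2$)
$v = - \frac{9}{2}$ ($v = 8 - \frac{1 + 6 \cdot 4}{2} = 8 - \frac{1 + 24}{2} = 8 - \frac{25}{2} = - \frac{9}{2} \approx -4.5$)
$\left(-2 + 3\right) d F{\left(-3 \right)} + v = \left(-2 + 3\right) \left(-2\right) \left(-3\right) - \frac{9}{2} = 1 \left(-2\right) \left(-3\right) - \frac{9}{2} = \left(-2\right) \left(-3\right) - \frac{9}{2} = 6 - \frac{9}{2} = \frac{3}{2}$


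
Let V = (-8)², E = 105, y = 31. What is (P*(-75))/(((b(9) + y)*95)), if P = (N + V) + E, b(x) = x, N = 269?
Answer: -657/76 ≈ -8.6447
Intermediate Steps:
V = 64
P = 438 (P = (269 + 64) + 105 = 333 + 105 = 438)
(P*(-75))/(((b(9) + y)*95)) = (438*(-75))/(((9 + 31)*95)) = -32850/(40*95) = -32850/3800 = -32850*1/3800 = -657/76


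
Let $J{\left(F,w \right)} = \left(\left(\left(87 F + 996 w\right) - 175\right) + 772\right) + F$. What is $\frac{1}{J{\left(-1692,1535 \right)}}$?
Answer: $\frac{1}{1380561} \approx 7.2434 \cdot 10^{-7}$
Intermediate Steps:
$J{\left(F,w \right)} = 597 + 88 F + 996 w$ ($J{\left(F,w \right)} = \left(\left(-175 + 87 F + 996 w\right) + 772\right) + F = \left(597 + 87 F + 996 w\right) + F = 597 + 88 F + 996 w$)
$\frac{1}{J{\left(-1692,1535 \right)}} = \frac{1}{597 + 88 \left(-1692\right) + 996 \cdot 1535} = \frac{1}{597 - 148896 + 1528860} = \frac{1}{1380561}$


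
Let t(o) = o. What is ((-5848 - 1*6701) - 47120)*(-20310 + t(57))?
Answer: 1208476257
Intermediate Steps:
((-5848 - 1*6701) - 47120)*(-20310 + t(57)) = ((-5848 - 1*6701) - 47120)*(-20310 + 57) = ((-5848 - 6701) - 47120)*(-20253) = (-12549 - 47120)*(-20253) = -59669*(-20253) = 1208476257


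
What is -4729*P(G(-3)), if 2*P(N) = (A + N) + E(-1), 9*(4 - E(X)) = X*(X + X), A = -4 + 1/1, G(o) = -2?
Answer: 52019/18 ≈ 2889.9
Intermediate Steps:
A = -3 (A = -4 + 1 = -3)
E(X) = 4 - 2*X**2/9 (E(X) = 4 - X*(X + X)/9 = 4 - X*2*X/9 = 4 - 2*X**2/9)
P(N) = 7/18 + N/2 (P(N) = ((-3 + N) + (4 - 2/9*(-1)**2))/2 = ((-3 + N) + (4 - 2/9*1))/2 = ((-3 + N) + (4 - 2/9))/2 = ((-3 + N) + 34/9)/2 = (7/9 + N)/2 = 7/18 + N/2)
-4729*P(G(-3)) = -4729*(7/18 + (1/2)*(-2)) = -4729*(7/18 - 1) = -4729*(-11/18) = 52019/18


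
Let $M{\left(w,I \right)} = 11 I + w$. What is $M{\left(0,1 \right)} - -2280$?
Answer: $2291$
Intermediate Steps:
$M{\left(w,I \right)} = w + 11 I$
$M{\left(0,1 \right)} - -2280 = \left(0 + 11 \cdot 1\right) - -2280 = \left(0 + 11\right) + 2280 = 11 + 2280 = 2291$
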